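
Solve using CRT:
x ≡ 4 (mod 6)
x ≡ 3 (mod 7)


m₁ = 6, m₂ = 7, gcd = 1, so CRT applies. M = m₁·m₂ = 42
Let M₁ = M/m₁ = 7, M₂ = M/m₂ = 6
Find y₁ ≡ M₁⁻¹ (mod m₁): 7⁻¹ ≡ 1 (mod 6)
Find y₂ ≡ M₂⁻¹ (mod m₂): 6⁻¹ ≡ 6 (mod 7)
x = a₁·M₁·y₁ + a₂·M₂·y₂ = 4·7·1 + 3·6·6 = 136
Reduce mod 42: x ≡ 10
Check: 10 mod 6 = 4 ✓, 10 mod 7 = 3 ✓

x ≡ 10 (mod 42)


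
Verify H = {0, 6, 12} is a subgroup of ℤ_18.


Subgroup test for H = {0, 6, 12} in (ℤ_18, +):
(1) 0 ∈ H? Yes
(2) Closure: for all a,b ∈ H, (a+b) mod 18 ∈ H? Yes
(3) Inverses: for all a ∈ H, -a mod 18 ∈ H? Yes

Yes, H is a subgroup of ℤ_18


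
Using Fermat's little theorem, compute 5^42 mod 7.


Fermat's little theorem: if p is prime and gcd(a,p)=1, then a^(p-1) ≡ 1 (mod p)
p = 7 is prime, gcd(5,7) = 1
Reduce exponent: 42 mod 6 = 0
So 5^42 ≡ 5^0 (mod 7)
5^0 = 1

5^42 ≡ 1 (mod 7)


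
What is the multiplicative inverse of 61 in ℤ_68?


Use the extended Euclidean algorithm to write 1 = 61·s + 68·t; then s mod 68 is the inverse.
Euclidean algorithm:
  61 = 0·68 + 61
  68 = 1·61 + 7
  61 = 8·7 + 5
  7 = 1·5 + 2
  5 = 2·2 + 1
  2 = 2·1 + 0
gcd(61,68) = 1
Back-substitution gives: 61·(29) + 68·(-26) = 1
So 61⁻¹ ≡ 29 ≡ 29 (mod 68)
Check: 61 × 29 = 1769 ≡ 1 (mod 68) ✓

61⁻¹ ≡ 29 (mod 68)


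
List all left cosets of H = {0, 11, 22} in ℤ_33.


H = {0, 11, 22}, |H| = 3
Number of cosets = |G|/|H| = 33/3 = 11
0 + H = {0, 11, 22}
1 + H = {1, 12, 23}
2 + H = {2, 13, 24}
3 + H = {3, 14, 25}
4 + H = {4, 15, 26}
5 + H = {5, 16, 27}
6 + H = {6, 17, 28}
7 + H = {7, 18, 29}
8 + H = {8, 19, 30}
9 + H = {9, 20, 31}
10 + H = {10, 21, 32}

Cosets: 0+H={0,11,22}; 1+H={1,12,23}; 2+H={2,13,24}; 3+H={3,14,25}; 4+H={4,15,26}; 5+H={5,16,27}; 6+H={6,17,28}; 7+H={7,18,29}; 8+H={8,19,30}; 9+H={9,20,31}; 10+H={10,21,32}


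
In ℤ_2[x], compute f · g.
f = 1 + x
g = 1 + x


Expand and collect like terms; reduce coefficients mod 2:
x^0: 1·1 = 1 ≡ 1 (mod 2)
x^1: 1·1 + 1·1 = 2 ≡ 0 (mod 2)
x^2: 1·1 = 1 ≡ 1 (mod 2)
Result: 1 + x^2

f · g = 1 + x^2


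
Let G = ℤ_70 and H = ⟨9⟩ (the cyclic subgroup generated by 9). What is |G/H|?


|⟨9⟩| = n / gcd(9, 70) = 70 / 1 = 70
H is normal (ℤ_70 is abelian).
|G/H| = |G| / |H| = 70 / 70 = 1

|G/H| = 1


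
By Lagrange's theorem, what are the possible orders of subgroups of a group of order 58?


Lagrange's theorem: |H| divides |G|
|G| = 58
Divisors of 58: 1, 2, 29, 58

Possible subgroup orders: {1, 2, 29, 58}


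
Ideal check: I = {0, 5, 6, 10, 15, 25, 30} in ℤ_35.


Check ideal conditions for I = {0, 5, 6, 10, 15, 25, 30} in ℤ_35:
(1) I is an additive subgroup? No
(2) For r ∈ ℤ_35 and a ∈ I: r·a ∈ I? No  [counterexample: r=2, a=6, r·a mod 35 = 12 ∉ I]

No, I is not an ideal of ℤ_35


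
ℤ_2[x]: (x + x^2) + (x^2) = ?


Add coefficients mod 2:
x^0: 0 + 0 = 0 (mod 2)
x^1: 1 + 0 = 1 (mod 2)
x^2: 1 + 1 = 0 (mod 2)
Result: x

f + g = x


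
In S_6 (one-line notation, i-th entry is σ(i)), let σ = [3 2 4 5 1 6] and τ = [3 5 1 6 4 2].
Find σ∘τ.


σ∘τ: apply τ first, then σ
1 →τ 3 →σ 4
2 →τ 5 →σ 1
3 →τ 1 →σ 3
4 →τ 6 →σ 6
5 →τ 4 →σ 5
6 →τ 2 →σ 2

σ∘τ = [4 1 3 6 5 2]


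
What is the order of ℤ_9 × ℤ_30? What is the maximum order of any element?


|ℤ_9 × ℤ_30| = 9 × 30 = 270
Max element order = lcm(9,30) = 90
Cyclic? No (gcd=3)

|ℤ_9×ℤ_30| = 270, max element order = 90


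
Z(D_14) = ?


Z(G) = {g ∈ G | gx = xg for all x ∈ G}
For even n, Z(D_n) = {e, r^(n/2)}: the 180° rotation r^7 commutes with every reflection and rotation

Z(D_14) = {e, r^7}


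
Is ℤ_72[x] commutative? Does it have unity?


ℤ_72 has zero divisors (2·36 ≡ 0), and these lift to constant zero divisors in ℤ_72[x]; so not an integral domain
Commutative: Yes
Integral domain: No
Has unity: Yes

ℤ_72[x]: Commutative=Yes, Unity=Yes


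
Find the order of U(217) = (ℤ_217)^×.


U(n) is the group of units mod n; |U(n)| = φ(n)
|U(217)| = φ(217) = 180

|U(217) = (ℤ_217)^×| = 180


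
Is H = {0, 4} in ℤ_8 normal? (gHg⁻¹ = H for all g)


H = {0, 4} in ℤ_8
ℤ_8 is abelian; every subgroup of an abelian group is normal

Yes, normal subgroup


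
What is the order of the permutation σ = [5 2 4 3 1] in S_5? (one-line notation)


Cycle decomposition: (1 5) (3 4)
Cycle lengths: 2, 2
Order = lcm(2, 2) = 2

ord(σ) = 2


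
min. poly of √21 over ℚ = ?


√21 satisfies x² - 21 = 0, irreducible over ℚ since 21 is squarefree

Minimal polynomial: x² - 21


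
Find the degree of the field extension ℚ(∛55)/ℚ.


∛55 has minimal polynomial x³ - 55 (irreducible over ℚ since 55 is not a perfect cube)

[ℚ(∛55)/ℚ] = 3


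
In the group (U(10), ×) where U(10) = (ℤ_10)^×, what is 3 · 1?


Operation: multiplication mod 10
3 · 1 = (a × b) mod 10 with a = 3, b = 1

3 · 1 = 3


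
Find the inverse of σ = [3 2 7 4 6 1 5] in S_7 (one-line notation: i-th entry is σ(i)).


To find σ⁻¹, swap domain and range:
σ(1) = 3 → σ⁻¹(3) = 1
σ(2) = 2 → σ⁻¹(2) = 2
σ(3) = 7 → σ⁻¹(7) = 3
σ(4) = 4 → σ⁻¹(4) = 4
σ(5) = 6 → σ⁻¹(6) = 5
σ(6) = 1 → σ⁻¹(1) = 6
σ(7) = 5 → σ⁻¹(5) = 7

σ⁻¹ = [6 2 1 4 7 5 3]


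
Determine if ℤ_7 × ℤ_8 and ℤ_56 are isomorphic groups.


Comparing ℤ_7 × ℤ_8 and ℤ_56:
gcd(7,8) = 1, so ℤ_7 × ℤ_8 ≅ ℤ_56 (CRT)

Yes, ℤ_7 × ℤ_8 ≅ ℤ_56


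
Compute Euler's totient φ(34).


Factor n: 34 = 2 × 17
φ(n) = n · ∏(1 - 1/p) over distinct primes p | n
φ(34) = 34 · (1 - 1/2) · (1 - 1/17) = 16

φ(34) = 16


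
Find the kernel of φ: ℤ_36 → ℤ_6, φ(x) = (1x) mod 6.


Kernel = preimage of identity
ker(φ) = {x ∈ ℤ_36 : 1x ≡ 0 (mod 6)}. Since 6 | 36, φ is well-defined. The kernel is the cyclic subgroup ⟨6⟩ of ℤ_36 (order 6), i.e. {0, 6, 12, 18, 24, 30}

ker(φ) = {0, 6, 12, 18, 24, 30}


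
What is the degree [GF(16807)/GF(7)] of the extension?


GF(16807) = GF(7^5), so the extension degree is 5

[GF(16807)/GF(7)] = 5


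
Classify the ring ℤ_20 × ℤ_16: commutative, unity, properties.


Direct product ring; commutative with unity (1,1); but (1,0)·(0,1) = (0,0) gives zero divisors, so not an integral domain
Commutative: Yes
Integral domain: No
Has unity: Yes

ℤ_20 × ℤ_16: Commutative=Yes, Unity=Yes


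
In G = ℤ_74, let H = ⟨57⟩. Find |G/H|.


|⟨57⟩| = n / gcd(57, 74) = 74 / 1 = 74
H is normal (ℤ_74 is abelian).
|G/H| = |G| / |H| = 74 / 74 = 1

|G/H| = 1


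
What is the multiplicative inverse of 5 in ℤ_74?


Use the extended Euclidean algorithm to write 1 = 5·s + 74·t; then s mod 74 is the inverse.
Euclidean algorithm:
  5 = 0·74 + 5
  74 = 14·5 + 4
  5 = 1·4 + 1
  4 = 4·1 + 0
gcd(5,74) = 1
Back-substitution gives: 5·(15) + 74·(-1) = 1
So 5⁻¹ ≡ 15 ≡ 15 (mod 74)
Check: 5 × 15 = 75 ≡ 1 (mod 74) ✓

5⁻¹ ≡ 15 (mod 74)


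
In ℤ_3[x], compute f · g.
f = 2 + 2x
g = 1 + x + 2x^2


Expand and collect like terms; reduce coefficients mod 3:
x^0: 2·1 = 2 ≡ 2 (mod 3)
x^1: 2·1 + 2·1 = 4 ≡ 1 (mod 3)
x^2: 2·2 + 2·1 = 6 ≡ 0 (mod 3)
x^3: 2·2 = 4 ≡ 1 (mod 3)
Result: 2 + x + x^3

f · g = 2 + x + x^3


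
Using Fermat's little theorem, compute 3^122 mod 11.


Fermat's little theorem: if p is prime and gcd(a,p)=1, then a^(p-1) ≡ 1 (mod p)
p = 11 is prime, gcd(3,11) = 1
Reduce exponent: 122 mod 10 = 2
So 3^122 ≡ 3^2 (mod 11)
3^2 mod 11 = 9

3^122 ≡ 9 (mod 11)


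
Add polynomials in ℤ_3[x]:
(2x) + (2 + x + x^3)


Add coefficients mod 3:
x^0: 0 + 2 = 2 (mod 3)
x^1: 2 + 1 = 0 (mod 3)
x^2: 0 + 0 = 0 (mod 3)
x^3: 0 + 1 = 1 (mod 3)
Result: 2 + x^3

f + g = 2 + x^3


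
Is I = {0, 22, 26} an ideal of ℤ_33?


Check ideal conditions for I = {0, 22, 26} in ℤ_33:
(1) I is an additive subgroup? No
(2) For r ∈ ℤ_33 and a ∈ I: r·a ∈ I? No  [counterexample: r=2, a=22, r·a mod 33 = 11 ∉ I]

No, I is not an ideal of ℤ_33


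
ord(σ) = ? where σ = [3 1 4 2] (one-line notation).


Cycle decomposition: (1 3 4 2)
Cycle lengths: 4
Order = lcm(4) = 4

ord(σ) = 4


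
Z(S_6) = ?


Z(G) = {g ∈ G | gx = xg for all x ∈ G}
S_n is non-abelian for n ≥ 3; Z(S_6) is trivial

Z(S_6) = {e}


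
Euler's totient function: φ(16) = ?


φ(n) = count of k ∈ {1,...,n} with gcd(k,n)=1
Coprimes to 16: {1, 3, 5, 7, 9, 11, 13, 15}
Count: 8

φ(16) = 8


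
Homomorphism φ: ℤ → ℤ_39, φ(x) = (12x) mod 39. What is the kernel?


Kernel = preimage of identity
ker(φ) = {x ∈ ℤ : 12x ≡ 0 (mod 39)}. gcd(12,39) = 3, so 12x ≡ 0 (mod 39) ⟺ x ≡ 0 (mod 39/3 = 13). Hence ker(φ) = 13ℤ

ker(φ) = 13ℤ


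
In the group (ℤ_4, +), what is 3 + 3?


Operation: addition mod 4
3 + 3 = (a + b) mod 4 with a = 3, b = 3

3 + 3 = 2


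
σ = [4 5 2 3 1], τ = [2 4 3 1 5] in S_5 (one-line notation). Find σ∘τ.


σ∘τ: apply τ first, then σ
1 →τ 2 →σ 5
2 →τ 4 →σ 3
3 →τ 3 →σ 2
4 →τ 1 →σ 4
5 →τ 5 →σ 1

σ∘τ = [5 3 2 4 1]


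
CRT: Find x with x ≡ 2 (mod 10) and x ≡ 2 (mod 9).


m₁ = 10, m₂ = 9, gcd = 1, so CRT applies. M = m₁·m₂ = 90
Let M₁ = M/m₁ = 9, M₂ = M/m₂ = 10
Find y₁ ≡ M₁⁻¹ (mod m₁): 9⁻¹ ≡ 9 (mod 10)
Find y₂ ≡ M₂⁻¹ (mod m₂): 10⁻¹ ≡ 1 (mod 9)
x = a₁·M₁·y₁ + a₂·M₂·y₂ = 2·9·9 + 2·10·1 = 182
Reduce mod 90: x ≡ 2
Check: 2 mod 10 = 2 ✓, 2 mod 9 = 2 ✓

x ≡ 2 (mod 90)


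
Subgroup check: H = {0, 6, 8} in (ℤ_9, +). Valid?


Subgroup test for H = {0, 6, 8} in (ℤ_9, +):
(1) 0 ∈ H? Yes
(2) Closure: for all a,b ∈ H, (a+b) mod 9 ∈ H? No  [counterexample: 6 + 6 = 3 ∉ H]
(3) Inverses: for all a ∈ H, -a mod 9 ∈ H? No

No, H is not a subgroup of ℤ_9


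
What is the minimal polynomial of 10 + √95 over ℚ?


Let α = 10 + √95. Then α - 10 = √95, so (α - 10)² = 95, giving α² - 20α + 5 = 0. Degree 2 and α ∉ ℚ, so this is the minimal polynomial.

Minimal polynomial: x² - 20x + 5


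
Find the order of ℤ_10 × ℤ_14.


|A × B| = |A| · |B|
|ℤ_10 × ℤ_14| = 10 × 14 = 140

|ℤ_10 × ℤ_14| = 140


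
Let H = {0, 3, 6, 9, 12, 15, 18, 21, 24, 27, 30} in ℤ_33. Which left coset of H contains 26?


26 + H = {26 + h (mod 33) : h ∈ H}
26+0=26, 26+3=29, 26+6=32, 26+9=2, 26+12=5, 26+15=8, 26+18=11, 26+21=14, 26+24=17, 26+27=20, 26+30=23
26 + H = {2, 5, 8, 11, 14, 17, 20, 23, 26, 29, 32} = 2 + H

26 + H = {2, 5, 8, 11, 14, 17, 20, 23, 26, 29, 32}


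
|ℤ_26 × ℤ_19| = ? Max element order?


|ℤ_26 × ℤ_19| = 26 × 19 = 494
Max element order = lcm(26,19) = 494
Cyclic? Yes (gcd=1)

|ℤ_26×ℤ_19| = 494, max element order = 494


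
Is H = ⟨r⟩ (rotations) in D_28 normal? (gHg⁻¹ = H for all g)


H = ⟨r⟩ (rotations) in D_28
The rotation subgroup ⟨r⟩ has index 2 in D_28, so it is normal

Yes, normal subgroup


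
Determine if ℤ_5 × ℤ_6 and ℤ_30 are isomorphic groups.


Comparing ℤ_5 × ℤ_6 and ℤ_30:
gcd(5,6) = 1, so ℤ_5 × ℤ_6 ≅ ℤ_30 (CRT)

Yes, ℤ_5 × ℤ_6 ≅ ℤ_30


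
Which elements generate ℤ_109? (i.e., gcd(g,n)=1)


g generates ℤ_n iff gcd(g,n) = 1
Prime factors of 109: 109
Generators are g ∈ {1,...,108} not divisible by any of these primes.
Generators: {1, 2, 3, 4, 5, 6, 7, 8, 9, 10, 11, 12, 13, 14, 15, 16, 17, 18, 19, 20, 21, 22, 23, 24, 25, 26, 27, 28, 29, 30, 31, 32, 33, 34, 35, 36, 37, 38, 39, 40, 41, 42, 43, 44, 45, 46, 47, 48, 49, 50, 51, 52, 53, 54, 55, 56, 57, 58, 59, 60, 61, 62, 63, 64, 65, 66, 67, 68, 69, 70, 71, 72, 73, 74, 75, 76, 77, 78, 79, 80, 81, 82, 83, 84, 85, 86, 87, 88, 89, 90, 91, 92, 93, 94, 95, 96, 97, 98, 99, 100, 101, 102, 103, 104, 105, 106, 107, 108}
Number of generators = φ(109) = 108

Generators of ℤ_109 = {1, 2, 3, 4, 5, 6, 7, 8, 9, 10, 11, 12, 13, 14, 15, 16, 17, 18, 19, 20, 21, 22, 23, 24, 25, 26, 27, 28, 29, 30, 31, 32, 33, 34, 35, 36, 37, 38, 39, 40, 41, 42, 43, 44, 45, 46, 47, 48, 49, 50, 51, 52, 53, 54, 55, 56, 57, 58, 59, 60, 61, 62, 63, 64, 65, 66, 67, 68, 69, 70, 71, 72, 73, 74, 75, 76, 77, 78, 79, 80, 81, 82, 83, 84, 85, 86, 87, 88, 89, 90, 91, 92, 93, 94, 95, 96, 97, 98, 99, 100, 101, 102, 103, 104, 105, 106, 107, 108}


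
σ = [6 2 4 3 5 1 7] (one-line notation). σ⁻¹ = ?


To find σ⁻¹, swap domain and range:
σ(1) = 6 → σ⁻¹(6) = 1
σ(2) = 2 → σ⁻¹(2) = 2
σ(3) = 4 → σ⁻¹(4) = 3
σ(4) = 3 → σ⁻¹(3) = 4
σ(5) = 5 → σ⁻¹(5) = 5
σ(6) = 1 → σ⁻¹(1) = 6
σ(7) = 7 → σ⁻¹(7) = 7

σ⁻¹ = [6 2 4 3 5 1 7]


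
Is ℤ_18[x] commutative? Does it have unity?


ℤ_18 has zero divisors (2·9 ≡ 0), and these lift to constant zero divisors in ℤ_18[x]; so not an integral domain
Commutative: Yes
Integral domain: No
Has unity: Yes

ℤ_18[x]: Commutative=Yes, Unity=Yes


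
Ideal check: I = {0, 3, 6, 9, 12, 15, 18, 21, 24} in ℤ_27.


Check ideal conditions for I = {0, 3, 6, 9, 12, 15, 18, 21, 24} in ℤ_27:
(1) I is an additive subgroup? Yes
(2) For r ∈ ℤ_27 and a ∈ I: r·a ∈ I? Yes

Yes, I is an ideal of ℤ_27


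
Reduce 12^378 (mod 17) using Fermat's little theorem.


Fermat's little theorem: if p is prime and gcd(a,p)=1, then a^(p-1) ≡ 1 (mod p)
p = 17 is prime, gcd(12,17) = 1
Reduce exponent: 378 mod 16 = 10
So 12^378 ≡ 12^10 (mod 17)
12^10 mod 17 = 9

12^378 ≡ 9 (mod 17)


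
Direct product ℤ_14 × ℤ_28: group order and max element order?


|ℤ_14 × ℤ_28| = 14 × 28 = 392
Max element order = lcm(14,28) = 28
Cyclic? No (gcd=14)

|ℤ_14×ℤ_28| = 392, max element order = 28


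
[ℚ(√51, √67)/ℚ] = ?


[ℚ(√51,√67):ℚ] = [ℚ(√51,√67):ℚ(√51)]·[ℚ(√51):ℚ] = 2·2 = 4

[ℚ(√51, √67)/ℚ] = 4


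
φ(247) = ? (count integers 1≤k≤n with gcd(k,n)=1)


Factor n: 247 = 13 × 19
φ(n) = n · ∏(1 - 1/p) over distinct primes p | n
φ(247) = 247 · (1 - 1/13) · (1 - 1/19) = 216

φ(247) = 216


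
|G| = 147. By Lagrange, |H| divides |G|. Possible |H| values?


Lagrange's theorem: |H| divides |G|
|G| = 147
Divisors of 147: 1, 3, 7, 21, 49, 147

Possible subgroup orders: {1, 3, 7, 21, 49, 147}


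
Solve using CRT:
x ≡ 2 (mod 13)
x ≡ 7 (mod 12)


m₁ = 13, m₂ = 12, gcd = 1, so CRT applies. M = m₁·m₂ = 156
Let M₁ = M/m₁ = 12, M₂ = M/m₂ = 13
Find y₁ ≡ M₁⁻¹ (mod m₁): 12⁻¹ ≡ 12 (mod 13)
Find y₂ ≡ M₂⁻¹ (mod m₂): 13⁻¹ ≡ 1 (mod 12)
x = a₁·M₁·y₁ + a₂·M₂·y₂ = 2·12·12 + 7·13·1 = 379
Reduce mod 156: x ≡ 67
Check: 67 mod 13 = 2 ✓, 67 mod 12 = 7 ✓

x ≡ 67 (mod 156)


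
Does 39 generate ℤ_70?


g generates ℤ_n iff gcd(g, n) = 1
gcd(39, 70) = 1
Since gcd = 1, 39 is a generator.

Yes, 39 generates ℤ_70


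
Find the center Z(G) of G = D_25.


Z(G) = {g ∈ G | gx = xg for all x ∈ G}
For odd n, Z(D_n) = {e}: no nontrivial rotation commutes with all reflections

Z(D_25) = {e}


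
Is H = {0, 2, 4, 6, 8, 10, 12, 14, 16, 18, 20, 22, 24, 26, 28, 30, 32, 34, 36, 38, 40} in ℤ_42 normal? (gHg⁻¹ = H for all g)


H = {0, 2, 4, 6, 8, 10, 12, 14, 16, 18, 20, 22, 24, 26, 28, 30, 32, 34, 36, 38, 40} in ℤ_42
ℤ_42 is abelian; every subgroup of an abelian group is normal

Yes, normal subgroup


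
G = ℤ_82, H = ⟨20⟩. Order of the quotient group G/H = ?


|⟨20⟩| = n / gcd(20, 82) = 82 / 2 = 41
H is normal (ℤ_82 is abelian).
|G/H| = |G| / |H| = 82 / 41 = 2

|G/H| = 2


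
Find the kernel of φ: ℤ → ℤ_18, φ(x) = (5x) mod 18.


Kernel = preimage of identity
ker(φ) = {x ∈ ℤ : 5x ≡ 0 (mod 18)}. gcd(5,18) = 1, so 5x ≡ 0 (mod 18) ⟺ x ≡ 0 (mod 18/1 = 18). Hence ker(φ) = 18ℤ

ker(φ) = 18ℤ


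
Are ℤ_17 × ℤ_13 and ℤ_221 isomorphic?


Comparing ℤ_17 × ℤ_13 and ℤ_221:
gcd(17,13) = 1, so ℤ_17 × ℤ_13 ≅ ℤ_221 (CRT)

Yes, ℤ_17 × ℤ_13 ≅ ℤ_221


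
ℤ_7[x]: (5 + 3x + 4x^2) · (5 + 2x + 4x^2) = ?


Expand and collect like terms; reduce coefficients mod 7:
x^0: 5·5 = 25 ≡ 4 (mod 7)
x^1: 5·2 + 3·5 = 25 ≡ 4 (mod 7)
x^2: 5·4 + 3·2 + 4·5 = 46 ≡ 4 (mod 7)
x^3: 3·4 + 4·2 = 20 ≡ 6 (mod 7)
x^4: 4·4 = 16 ≡ 2 (mod 7)
Result: 4 + 4x + 4x^2 + 6x^3 + 2x^4

f · g = 4 + 4x + 4x^2 + 6x^3 + 2x^4


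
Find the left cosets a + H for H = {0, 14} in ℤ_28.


H = {0, 14}, |H| = 2
Number of cosets = |G|/|H| = 28/2 = 14
0 + H = {0, 14}
1 + H = {1, 15}
2 + H = {2, 16}
3 + H = {3, 17}
4 + H = {4, 18}
5 + H = {5, 19}
6 + H = {6, 20}
7 + H = {7, 21}
8 + H = {8, 22}
9 + H = {9, 23}
10 + H = {10, 24}
11 + H = {11, 25}
12 + H = {12, 26}
13 + H = {13, 27}

Cosets: 0+H={0,14}; 1+H={1,15}; 2+H={2,16}; 3+H={3,17}; 4+H={4,18}; 5+H={5,19}; 6+H={6,20}; 7+H={7,21}; 8+H={8,22}; 9+H={9,23}; 10+H={10,24}; 11+H={11,25}; 12+H={12,26}; 13+H={13,27}


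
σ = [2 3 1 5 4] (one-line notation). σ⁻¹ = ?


To find σ⁻¹, swap domain and range:
σ(1) = 2 → σ⁻¹(2) = 1
σ(2) = 3 → σ⁻¹(3) = 2
σ(3) = 1 → σ⁻¹(1) = 3
σ(4) = 5 → σ⁻¹(5) = 4
σ(5) = 4 → σ⁻¹(4) = 5

σ⁻¹ = [3 1 2 5 4]


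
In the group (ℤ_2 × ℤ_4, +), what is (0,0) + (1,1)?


Operation: componentwise addition mod (2, 4)
(0,0) + (1,1) = ((a₁+b₁) mod 2, (a₂+b₂) mod 4) with a = (0,0), b = (1,1)

(0,0) + (1,1) = (1,1)


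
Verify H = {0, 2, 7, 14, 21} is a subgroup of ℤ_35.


Subgroup test for H = {0, 2, 7, 14, 21} in (ℤ_35, +):
(1) 0 ∈ H? Yes
(2) Closure: for all a,b ∈ H, (a+b) mod 35 ∈ H? No  [counterexample: 2 + 2 = 4 ∉ H]
(3) Inverses: for all a ∈ H, -a mod 35 ∈ H? No

No, H is not a subgroup of ℤ_35


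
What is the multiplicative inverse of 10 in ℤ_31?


Use the extended Euclidean algorithm to write 1 = 10·s + 31·t; then s mod 31 is the inverse.
Euclidean algorithm:
  10 = 0·31 + 10
  31 = 3·10 + 1
  10 = 10·1 + 0
gcd(10,31) = 1
Back-substitution gives: 10·(-3) + 31·(1) = 1
So 10⁻¹ ≡ -3 ≡ 28 (mod 31)
Check: 10 × 28 = 280 ≡ 1 (mod 31) ✓

10⁻¹ ≡ 28 (mod 31)


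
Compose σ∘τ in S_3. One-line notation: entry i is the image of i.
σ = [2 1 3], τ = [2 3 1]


σ∘τ: apply τ first, then σ
1 →τ 2 →σ 1
2 →τ 3 →σ 3
3 →τ 1 →σ 2

σ∘τ = [1 3 2]


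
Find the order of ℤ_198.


ℤ_n has n elements.

|ℤ_198| = 198


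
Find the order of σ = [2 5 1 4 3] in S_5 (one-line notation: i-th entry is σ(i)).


Cycle decomposition: (1 2 5 3)
Cycle lengths: 4
Order = lcm(4) = 4

ord(σ) = 4


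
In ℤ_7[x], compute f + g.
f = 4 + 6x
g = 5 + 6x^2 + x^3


Add coefficients mod 7:
x^0: 4 + 5 = 2 (mod 7)
x^1: 6 + 0 = 6 (mod 7)
x^2: 0 + 6 = 6 (mod 7)
x^3: 0 + 1 = 1 (mod 7)
Result: 2 + 6x + 6x^2 + x^3

f + g = 2 + 6x + 6x^2 + x^3


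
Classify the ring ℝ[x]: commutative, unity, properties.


Polynomial ring over ℝ (an integral domain) is a commutative integral domain with unity 1
Commutative: Yes
Integral domain: Yes
Has unity: Yes

ℝ[x]: Commutative=Yes, Unity=Yes


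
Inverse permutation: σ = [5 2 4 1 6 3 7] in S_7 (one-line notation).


To find σ⁻¹, swap domain and range:
σ(1) = 5 → σ⁻¹(5) = 1
σ(2) = 2 → σ⁻¹(2) = 2
σ(3) = 4 → σ⁻¹(4) = 3
σ(4) = 1 → σ⁻¹(1) = 4
σ(5) = 6 → σ⁻¹(6) = 5
σ(6) = 3 → σ⁻¹(3) = 6
σ(7) = 7 → σ⁻¹(7) = 7

σ⁻¹ = [4 2 6 3 1 5 7]


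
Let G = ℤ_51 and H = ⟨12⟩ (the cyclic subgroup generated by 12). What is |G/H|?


|⟨12⟩| = n / gcd(12, 51) = 51 / 3 = 17
H is normal (ℤ_51 is abelian).
|G/H| = |G| / |H| = 51 / 17 = 3

|G/H| = 3


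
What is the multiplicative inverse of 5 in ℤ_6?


Use the extended Euclidean algorithm to write 1 = 5·s + 6·t; then s mod 6 is the inverse.
Euclidean algorithm:
  5 = 0·6 + 5
  6 = 1·5 + 1
  5 = 5·1 + 0
gcd(5,6) = 1
Back-substitution gives: 5·(-1) + 6·(1) = 1
So 5⁻¹ ≡ -1 ≡ 5 (mod 6)
Check: 5 × 5 = 25 ≡ 1 (mod 6) ✓

5⁻¹ ≡ 5 (mod 6)


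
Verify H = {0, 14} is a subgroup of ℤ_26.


Subgroup test for H = {0, 14} in (ℤ_26, +):
(1) 0 ∈ H? Yes
(2) Closure: for all a,b ∈ H, (a+b) mod 26 ∈ H? No  [counterexample: 14 + 14 = 2 ∉ H]
(3) Inverses: for all a ∈ H, -a mod 26 ∈ H? No

No, H is not a subgroup of ℤ_26


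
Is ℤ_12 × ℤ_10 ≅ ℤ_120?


Comparing ℤ_12 × ℤ_10 and ℤ_120:
gcd(12,10) = 2 ≠ 1. Max element order in ℤ_12×ℤ_10 is lcm(12,10) = 60 < 120, so it has no element of order 120

No, ℤ_12 × ℤ_10 ≇ ℤ_120


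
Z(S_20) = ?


Z(G) = {g ∈ G | gx = xg for all x ∈ G}
S_n is non-abelian for n ≥ 3; Z(S_20) is trivial

Z(S_20) = {e}


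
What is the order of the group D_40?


|D_n| = 2n (n rotations and n reflections)
|D_40| = 2×40 = 80

|D_40| = 80


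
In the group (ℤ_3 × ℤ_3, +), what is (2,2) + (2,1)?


Operation: componentwise addition mod (3, 3)
(2,2) + (2,1) = ((a₁+b₁) mod 3, (a₂+b₂) mod 3) with a = (2,2), b = (2,1)

(2,2) + (2,1) = (1,0)


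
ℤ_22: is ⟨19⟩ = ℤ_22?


g generates ℤ_n iff gcd(g, n) = 1
gcd(19, 22) = 1
Since gcd = 1, 19 is a generator.

Yes, 19 generates ℤ_22


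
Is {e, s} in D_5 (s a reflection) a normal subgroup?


H = {e, s} in D_5 (s a reflection)
r·s·r⁻¹ = sr⁻² ≠ s for n ≥ 3, so {e, s} is not closed under conjugation

No, not a normal subgroup


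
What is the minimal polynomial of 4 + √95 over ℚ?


Let α = 4 + √95. Then α - 4 = √95, so (α - 4)² = 95, giving α² - 8α - 79 = 0. Degree 2 and α ∉ ℚ, so this is the minimal polynomial.

Minimal polynomial: x² - 8x - 79


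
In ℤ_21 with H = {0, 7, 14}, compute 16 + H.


16 + H = {16 + h (mod 21) : h ∈ H}
16+0=16, 16+7=2, 16+14=9
16 + H = {2, 9, 16} = 2 + H

16 + H = {2, 9, 16}


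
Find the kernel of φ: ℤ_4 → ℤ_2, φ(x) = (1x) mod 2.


Kernel = preimage of identity
ker(φ) = {x ∈ ℤ_4 : 1x ≡ 0 (mod 2)}. Since 2 | 4, φ is well-defined. The kernel is the cyclic subgroup ⟨2⟩ of ℤ_4 (order 2), i.e. {0, 2}

ker(φ) = {0, 2}


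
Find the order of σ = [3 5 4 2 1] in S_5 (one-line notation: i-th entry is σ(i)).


Cycle decomposition: (1 3 4 2 5)
Cycle lengths: 5
Order = lcm(5) = 5

ord(σ) = 5


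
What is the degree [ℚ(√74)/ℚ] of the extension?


√74 has minimal polynomial x² - 74 (irreducible over ℚ since 74 is squarefree)

[ℚ(√74)/ℚ] = 2


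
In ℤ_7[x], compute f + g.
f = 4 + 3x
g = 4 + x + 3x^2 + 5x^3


Add coefficients mod 7:
x^0: 4 + 4 = 1 (mod 7)
x^1: 3 + 1 = 4 (mod 7)
x^2: 0 + 3 = 3 (mod 7)
x^3: 0 + 5 = 5 (mod 7)
Result: 1 + 4x + 3x^2 + 5x^3

f + g = 1 + 4x + 3x^2 + 5x^3


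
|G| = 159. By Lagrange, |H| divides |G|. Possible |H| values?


Lagrange's theorem: |H| divides |G|
|G| = 159
Divisors of 159: 1, 3, 53, 159

Possible subgroup orders: {1, 3, 53, 159}


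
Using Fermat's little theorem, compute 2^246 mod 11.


Fermat's little theorem: if p is prime and gcd(a,p)=1, then a^(p-1) ≡ 1 (mod p)
p = 11 is prime, gcd(2,11) = 1
Reduce exponent: 246 mod 10 = 6
So 2^246 ≡ 2^6 (mod 11)
2^6 mod 11 = 9

2^246 ≡ 9 (mod 11)


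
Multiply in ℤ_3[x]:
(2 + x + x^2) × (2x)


Expand and collect like terms; reduce coefficients mod 3:
x^0: 2·0 = 0 ≡ 0 (mod 3)
x^1: 2·2 + 1·0 = 4 ≡ 1 (mod 3)
x^2: 1·2 + 1·0 = 2 ≡ 2 (mod 3)
x^3: 1·2 = 2 ≡ 2 (mod 3)
Result: x + 2x^2 + 2x^3

f · g = x + 2x^2 + 2x^3


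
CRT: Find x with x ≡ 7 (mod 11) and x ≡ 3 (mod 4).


m₁ = 11, m₂ = 4, gcd = 1, so CRT applies. M = m₁·m₂ = 44
Let M₁ = M/m₁ = 4, M₂ = M/m₂ = 11
Find y₁ ≡ M₁⁻¹ (mod m₁): 4⁻¹ ≡ 3 (mod 11)
Find y₂ ≡ M₂⁻¹ (mod m₂): 11⁻¹ ≡ 3 (mod 4)
x = a₁·M₁·y₁ + a₂·M₂·y₂ = 7·4·3 + 3·11·3 = 183
Reduce mod 44: x ≡ 7
Check: 7 mod 11 = 7 ✓, 7 mod 4 = 3 ✓

x ≡ 7 (mod 44)


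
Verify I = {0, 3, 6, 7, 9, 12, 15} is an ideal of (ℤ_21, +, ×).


Check ideal conditions for I = {0, 3, 6, 7, 9, 12, 15} in ℤ_21:
(1) I is an additive subgroup? No
(2) For r ∈ ℤ_21 and a ∈ I: r·a ∈ I? No  [counterexample: r=2, a=7, r·a mod 21 = 14 ∉ I]

No, I is not an ideal of ℤ_21


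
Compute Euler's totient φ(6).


φ(n) = count of k ∈ {1,...,n} with gcd(k,n)=1
Coprimes to 6: {1, 5}
Count: 2

φ(6) = 2


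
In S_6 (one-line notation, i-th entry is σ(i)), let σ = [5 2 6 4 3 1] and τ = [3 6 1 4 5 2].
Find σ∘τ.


σ∘τ: apply τ first, then σ
1 →τ 3 →σ 6
2 →τ 6 →σ 1
3 →τ 1 →σ 5
4 →τ 4 →σ 4
5 →τ 5 →σ 3
6 →τ 2 →σ 2

σ∘τ = [6 1 5 4 3 2]


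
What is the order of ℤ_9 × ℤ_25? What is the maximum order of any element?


|ℤ_9 × ℤ_25| = 9 × 25 = 225
Max element order = lcm(9,25) = 225
Cyclic? Yes (gcd=1)

|ℤ_9×ℤ_25| = 225, max element order = 225


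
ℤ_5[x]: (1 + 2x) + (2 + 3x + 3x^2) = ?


Add coefficients mod 5:
x^0: 1 + 2 = 3 (mod 5)
x^1: 2 + 3 = 0 (mod 5)
x^2: 0 + 3 = 3 (mod 5)
Result: 3 + 3x^2

f + g = 3 + 3x^2


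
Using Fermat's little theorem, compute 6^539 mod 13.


Fermat's little theorem: if p is prime and gcd(a,p)=1, then a^(p-1) ≡ 1 (mod p)
p = 13 is prime, gcd(6,13) = 1
Reduce exponent: 539 mod 12 = 11
So 6^539 ≡ 6^11 (mod 13)
6^11 mod 13 = 11

6^539 ≡ 11 (mod 13)


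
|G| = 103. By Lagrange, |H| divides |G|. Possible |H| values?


Lagrange's theorem: |H| divides |G|
|G| = 103
Divisors of 103: 1, 103

Possible subgroup orders: {1, 103}


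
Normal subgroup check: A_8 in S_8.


H = A_8 in S_8
A_8 has index 2 in S_8, and every subgroup of index 2 is normal

Yes, normal subgroup


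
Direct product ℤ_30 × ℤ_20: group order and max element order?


|ℤ_30 × ℤ_20| = 30 × 20 = 600
Max element order = lcm(30,20) = 60
Cyclic? No (gcd=10)

|ℤ_30×ℤ_20| = 600, max element order = 60


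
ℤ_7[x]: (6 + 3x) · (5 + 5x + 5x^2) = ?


Expand and collect like terms; reduce coefficients mod 7:
x^0: 6·5 = 30 ≡ 2 (mod 7)
x^1: 6·5 + 3·5 = 45 ≡ 3 (mod 7)
x^2: 6·5 + 3·5 = 45 ≡ 3 (mod 7)
x^3: 3·5 = 15 ≡ 1 (mod 7)
Result: 2 + 3x + 3x^2 + x^3

f · g = 2 + 3x + 3x^2 + x^3


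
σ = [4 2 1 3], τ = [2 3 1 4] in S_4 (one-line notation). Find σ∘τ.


σ∘τ: apply τ first, then σ
1 →τ 2 →σ 2
2 →τ 3 →σ 1
3 →τ 1 →σ 4
4 →τ 4 →σ 3

σ∘τ = [2 1 4 3]


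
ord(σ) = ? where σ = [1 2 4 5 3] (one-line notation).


Cycle decomposition: (3 4 5)
Cycle lengths: 3
Order = lcm(3) = 3

ord(σ) = 3


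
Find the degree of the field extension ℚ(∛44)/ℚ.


∛44 has minimal polynomial x³ - 44 (irreducible over ℚ since 44 is not a perfect cube)

[ℚ(∛44)/ℚ] = 3


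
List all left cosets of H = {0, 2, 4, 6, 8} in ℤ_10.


H = {0, 2, 4, 6, 8}, |H| = 5
Number of cosets = |G|/|H| = 10/5 = 2
0 + H = {0, 2, 4, 6, 8}
1 + H = {1, 3, 5, 7, 9}

Cosets: 0+H={0,2,4,6,8}; 1+H={1,3,5,7,9}


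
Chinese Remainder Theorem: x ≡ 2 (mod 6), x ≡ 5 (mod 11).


m₁ = 6, m₂ = 11, gcd = 1, so CRT applies. M = m₁·m₂ = 66
Let M₁ = M/m₁ = 11, M₂ = M/m₂ = 6
Find y₁ ≡ M₁⁻¹ (mod m₁): 11⁻¹ ≡ 5 (mod 6)
Find y₂ ≡ M₂⁻¹ (mod m₂): 6⁻¹ ≡ 2 (mod 11)
x = a₁·M₁·y₁ + a₂·M₂·y₂ = 2·11·5 + 5·6·2 = 170
Reduce mod 66: x ≡ 38
Check: 38 mod 6 = 2 ✓, 38 mod 11 = 5 ✓

x ≡ 38 (mod 66)


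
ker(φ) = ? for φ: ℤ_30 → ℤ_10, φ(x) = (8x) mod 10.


Kernel = preimage of identity
ker(φ) = {x ∈ ℤ_30 : 8x ≡ 0 (mod 10)}. Since 10 | 30, φ is well-defined. The kernel is the cyclic subgroup ⟨5⟩ of ℤ_30 (order 6), i.e. {0, 5, 10, 15, 20, 25}

ker(φ) = {0, 5, 10, 15, 20, 25}


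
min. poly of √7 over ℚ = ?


√7 satisfies x² - 7 = 0, irreducible over ℚ since 7 is squarefree

Minimal polynomial: x² - 7


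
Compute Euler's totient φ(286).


Factor n: 286 = 2 × 11 × 13
φ(n) = n · ∏(1 - 1/p) over distinct primes p | n
φ(286) = 286 · (1 - 1/2) · (1 - 1/11) · (1 - 1/13) = 120

φ(286) = 120


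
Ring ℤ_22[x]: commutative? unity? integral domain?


ℤ_22 has zero divisors (2·11 ≡ 0), and these lift to constant zero divisors in ℤ_22[x]; so not an integral domain
Commutative: Yes
Integral domain: No
Has unity: Yes

ℤ_22[x]: Commutative=Yes, Unity=Yes


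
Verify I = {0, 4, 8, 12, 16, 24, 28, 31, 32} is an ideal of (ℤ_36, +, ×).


Check ideal conditions for I = {0, 4, 8, 12, 16, 24, 28, 31, 32} in ℤ_36:
(1) I is an additive subgroup? No
(2) For r ∈ ℤ_36 and a ∈ I: r·a ∈ I? No  [counterexample: r=2, a=28, r·a mod 36 = 20 ∉ I]

No, I is not an ideal of ℤ_36


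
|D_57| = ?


|D_n| = 2n (n rotations and n reflections)
|D_57| = 2×57 = 114

|D_57| = 114


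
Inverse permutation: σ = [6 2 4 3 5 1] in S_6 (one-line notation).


To find σ⁻¹, swap domain and range:
σ(1) = 6 → σ⁻¹(6) = 1
σ(2) = 2 → σ⁻¹(2) = 2
σ(3) = 4 → σ⁻¹(4) = 3
σ(4) = 3 → σ⁻¹(3) = 4
σ(5) = 5 → σ⁻¹(5) = 5
σ(6) = 1 → σ⁻¹(1) = 6

σ⁻¹ = [6 2 4 3 5 1]


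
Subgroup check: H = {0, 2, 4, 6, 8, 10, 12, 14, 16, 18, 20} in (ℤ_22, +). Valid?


Subgroup test for H = {0, 2, 4, 6, 8, 10, 12, 14, 16, 18, 20} in (ℤ_22, +):
(1) 0 ∈ H? Yes
(2) Closure: for all a,b ∈ H, (a+b) mod 22 ∈ H? Yes
(3) Inverses: for all a ∈ H, -a mod 22 ∈ H? Yes

Yes, H is a subgroup of ℤ_22


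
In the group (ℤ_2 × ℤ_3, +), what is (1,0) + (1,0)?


Operation: componentwise addition mod (2, 3)
(1,0) + (1,0) = ((a₁+b₁) mod 2, (a₂+b₂) mod 3) with a = (1,0), b = (1,0)

(1,0) + (1,0) = (0,0)


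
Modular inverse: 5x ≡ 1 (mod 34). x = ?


Use the extended Euclidean algorithm to write 1 = 5·s + 34·t; then s mod 34 is the inverse.
Euclidean algorithm:
  5 = 0·34 + 5
  34 = 6·5 + 4
  5 = 1·4 + 1
  4 = 4·1 + 0
gcd(5,34) = 1
Back-substitution gives: 5·(7) + 34·(-1) = 1
So 5⁻¹ ≡ 7 ≡ 7 (mod 34)
Check: 5 × 7 = 35 ≡ 1 (mod 34) ✓

5⁻¹ ≡ 7 (mod 34)


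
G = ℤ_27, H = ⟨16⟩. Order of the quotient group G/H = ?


|⟨16⟩| = n / gcd(16, 27) = 27 / 1 = 27
H is normal (ℤ_27 is abelian).
|G/H| = |G| / |H| = 27 / 27 = 1

|G/H| = 1


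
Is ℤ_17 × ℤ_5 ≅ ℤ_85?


Comparing ℤ_17 × ℤ_5 and ℤ_85:
gcd(17,5) = 1, so ℤ_17 × ℤ_5 ≅ ℤ_85 (CRT)

Yes, ℤ_17 × ℤ_5 ≅ ℤ_85


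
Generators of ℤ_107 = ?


g generates ℤ_n iff gcd(g,n) = 1
Prime factors of 107: 107
Generators are g ∈ {1,...,106} not divisible by any of these primes.
Generators: {1, 2, 3, 4, 5, 6, 7, 8, 9, 10, 11, 12, 13, 14, 15, 16, 17, 18, 19, 20, 21, 22, 23, 24, 25, 26, 27, 28, 29, 30, 31, 32, 33, 34, 35, 36, 37, 38, 39, 40, 41, 42, 43, 44, 45, 46, 47, 48, 49, 50, 51, 52, 53, 54, 55, 56, 57, 58, 59, 60, 61, 62, 63, 64, 65, 66, 67, 68, 69, 70, 71, 72, 73, 74, 75, 76, 77, 78, 79, 80, 81, 82, 83, 84, 85, 86, 87, 88, 89, 90, 91, 92, 93, 94, 95, 96, 97, 98, 99, 100, 101, 102, 103, 104, 105, 106}
Number of generators = φ(107) = 106

Generators of ℤ_107 = {1, 2, 3, 4, 5, 6, 7, 8, 9, 10, 11, 12, 13, 14, 15, 16, 17, 18, 19, 20, 21, 22, 23, 24, 25, 26, 27, 28, 29, 30, 31, 32, 33, 34, 35, 36, 37, 38, 39, 40, 41, 42, 43, 44, 45, 46, 47, 48, 49, 50, 51, 52, 53, 54, 55, 56, 57, 58, 59, 60, 61, 62, 63, 64, 65, 66, 67, 68, 69, 70, 71, 72, 73, 74, 75, 76, 77, 78, 79, 80, 81, 82, 83, 84, 85, 86, 87, 88, 89, 90, 91, 92, 93, 94, 95, 96, 97, 98, 99, 100, 101, 102, 103, 104, 105, 106}


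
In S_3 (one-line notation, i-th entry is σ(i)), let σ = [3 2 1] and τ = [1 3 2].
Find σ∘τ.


σ∘τ: apply τ first, then σ
1 →τ 1 →σ 3
2 →τ 3 →σ 1
3 →τ 2 →σ 2

σ∘τ = [3 1 2]


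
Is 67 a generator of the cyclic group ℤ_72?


g generates ℤ_n iff gcd(g, n) = 1
gcd(67, 72) = 1
Since gcd = 1, 67 is a generator.

Yes, 67 generates ℤ_72


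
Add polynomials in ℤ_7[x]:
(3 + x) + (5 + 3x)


Add coefficients mod 7:
x^0: 3 + 5 = 1 (mod 7)
x^1: 1 + 3 = 4 (mod 7)
Result: 1 + 4x

f + g = 1 + 4x


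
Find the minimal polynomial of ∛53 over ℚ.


∛53 satisfies x³ - 53 = 0, irreducible over ℚ (no rational root; 53 is not a perfect cube)

Minimal polynomial: x³ - 53


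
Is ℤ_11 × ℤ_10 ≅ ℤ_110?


Comparing ℤ_11 × ℤ_10 and ℤ_110:
gcd(11,10) = 1, so ℤ_11 × ℤ_10 ≅ ℤ_110 (CRT)

Yes, ℤ_11 × ℤ_10 ≅ ℤ_110


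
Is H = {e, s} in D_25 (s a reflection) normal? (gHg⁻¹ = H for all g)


H = {e, s} in D_25 (s a reflection)
r·s·r⁻¹ = sr⁻² ≠ s for n ≥ 3, so {e, s} is not closed under conjugation

No, not a normal subgroup


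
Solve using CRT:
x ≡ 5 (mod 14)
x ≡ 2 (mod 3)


m₁ = 14, m₂ = 3, gcd = 1, so CRT applies. M = m₁·m₂ = 42
Let M₁ = M/m₁ = 3, M₂ = M/m₂ = 14
Find y₁ ≡ M₁⁻¹ (mod m₁): 3⁻¹ ≡ 5 (mod 14)
Find y₂ ≡ M₂⁻¹ (mod m₂): 14⁻¹ ≡ 2 (mod 3)
x = a₁·M₁·y₁ + a₂·M₂·y₂ = 5·3·5 + 2·14·2 = 131
Reduce mod 42: x ≡ 5
Check: 5 mod 14 = 5 ✓, 5 mod 3 = 2 ✓

x ≡ 5 (mod 42)


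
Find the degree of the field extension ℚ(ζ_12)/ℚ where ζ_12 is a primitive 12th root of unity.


[ℚ(ζ_n):ℚ] = deg Φ_n(x) = φ(n). Here φ(12) = 4

[ℚ(ζ_12)/ℚ where ζ_12 is a primitive 12th root of unity] = 4


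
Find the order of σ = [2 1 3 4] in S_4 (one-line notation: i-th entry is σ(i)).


Cycle decomposition: (1 2)
Cycle lengths: 2
Order = lcm(2) = 2

ord(σ) = 2


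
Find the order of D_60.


|D_n| = 2n (n rotations and n reflections)
|D_60| = 2×60 = 120

|D_60| = 120


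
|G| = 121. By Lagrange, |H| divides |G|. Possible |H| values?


Lagrange's theorem: |H| divides |G|
|G| = 121
Divisors of 121: 1, 11, 121

Possible subgroup orders: {1, 11, 121}


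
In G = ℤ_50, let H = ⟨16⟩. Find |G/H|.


|⟨16⟩| = n / gcd(16, 50) = 50 / 2 = 25
H is normal (ℤ_50 is abelian).
|G/H| = |G| / |H| = 50 / 25 = 2

|G/H| = 2


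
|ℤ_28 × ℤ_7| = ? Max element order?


|ℤ_28 × ℤ_7| = 28 × 7 = 196
Max element order = lcm(28,7) = 28
Cyclic? No (gcd=7)

|ℤ_28×ℤ_7| = 196, max element order = 28


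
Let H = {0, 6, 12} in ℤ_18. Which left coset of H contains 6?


6 + H = {6 + h (mod 18) : h ∈ H}
6+0=6, 6+6=12, 6+12=0
6 + H = {0, 6, 12} = 0 + H

6 + H = {0, 6, 12}


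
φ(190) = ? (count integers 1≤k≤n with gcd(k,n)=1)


Factor n: 190 = 2 × 5 × 19
φ(n) = n · ∏(1 - 1/p) over distinct primes p | n
φ(190) = 190 · (1 - 1/2) · (1 - 1/5) · (1 - 1/19) = 72

φ(190) = 72


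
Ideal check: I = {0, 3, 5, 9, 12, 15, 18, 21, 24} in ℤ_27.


Check ideal conditions for I = {0, 3, 5, 9, 12, 15, 18, 21, 24} in ℤ_27:
(1) I is an additive subgroup? No
(2) For r ∈ ℤ_27 and a ∈ I: r·a ∈ I? No  [counterexample: r=2, a=3, r·a mod 27 = 6 ∉ I]

No, I is not an ideal of ℤ_27


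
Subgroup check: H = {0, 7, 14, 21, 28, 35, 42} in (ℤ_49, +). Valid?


Subgroup test for H = {0, 7, 14, 21, 28, 35, 42} in (ℤ_49, +):
(1) 0 ∈ H? Yes
(2) Closure: for all a,b ∈ H, (a+b) mod 49 ∈ H? Yes
(3) Inverses: for all a ∈ H, -a mod 49 ∈ H? Yes

Yes, H is a subgroup of ℤ_49


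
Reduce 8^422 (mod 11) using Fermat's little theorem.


Fermat's little theorem: if p is prime and gcd(a,p)=1, then a^(p-1) ≡ 1 (mod p)
p = 11 is prime, gcd(8,11) = 1
Reduce exponent: 422 mod 10 = 2
So 8^422 ≡ 8^2 (mod 11)
8^2 mod 11 = 9

8^422 ≡ 9 (mod 11)


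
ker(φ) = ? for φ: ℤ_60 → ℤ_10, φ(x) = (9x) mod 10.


Kernel = preimage of identity
ker(φ) = {x ∈ ℤ_60 : 9x ≡ 0 (mod 10)}. Since 10 | 60, φ is well-defined. The kernel is the cyclic subgroup ⟨10⟩ of ℤ_60 (order 6), i.e. {0, 10, 20, 30, 40, 50}

ker(φ) = {0, 10, 20, 30, 40, 50}


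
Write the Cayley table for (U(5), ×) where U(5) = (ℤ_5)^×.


Elements: {1, 2, 3, 4}
Operation: multiplication mod 5
Entry (a, b) = (a × b) mod 5

Cayley table:
  | 1 | 2 | 3 | 4
1 | 1 | 2 | 3 | 4
2 | 2 | 4 | 1 | 3
3 | 3 | 1 | 4 | 2
4 | 4 | 3 | 2 | 1


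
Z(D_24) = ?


Z(G) = {g ∈ G | gx = xg for all x ∈ G}
For even n, Z(D_n) = {e, r^(n/2)}: the 180° rotation r^12 commutes with every reflection and rotation

Z(D_24) = {e, r^12}


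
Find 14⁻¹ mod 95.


Use the extended Euclidean algorithm to write 1 = 14·s + 95·t; then s mod 95 is the inverse.
Euclidean algorithm:
  14 = 0·95 + 14
  95 = 6·14 + 11
  14 = 1·11 + 3
  11 = 3·3 + 2
  3 = 1·2 + 1
  2 = 2·1 + 0
gcd(14,95) = 1
Back-substitution gives: 14·(34) + 95·(-5) = 1
So 14⁻¹ ≡ 34 ≡ 34 (mod 95)
Check: 14 × 34 = 476 ≡ 1 (mod 95) ✓

14⁻¹ ≡ 34 (mod 95)


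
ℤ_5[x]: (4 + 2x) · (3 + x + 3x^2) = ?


Expand and collect like terms; reduce coefficients mod 5:
x^0: 4·3 = 12 ≡ 2 (mod 5)
x^1: 4·1 + 2·3 = 10 ≡ 0 (mod 5)
x^2: 4·3 + 2·1 = 14 ≡ 4 (mod 5)
x^3: 2·3 = 6 ≡ 1 (mod 5)
Result: 2 + 4x^2 + x^3

f · g = 2 + 4x^2 + x^3


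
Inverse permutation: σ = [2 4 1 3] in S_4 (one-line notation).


To find σ⁻¹, swap domain and range:
σ(1) = 2 → σ⁻¹(2) = 1
σ(2) = 4 → σ⁻¹(4) = 2
σ(3) = 1 → σ⁻¹(1) = 3
σ(4) = 3 → σ⁻¹(3) = 4

σ⁻¹ = [3 1 4 2]


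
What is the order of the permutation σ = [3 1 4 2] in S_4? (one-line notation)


Cycle decomposition: (1 3 4 2)
Cycle lengths: 4
Order = lcm(4) = 4

ord(σ) = 4


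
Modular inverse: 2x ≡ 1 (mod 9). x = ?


Use the extended Euclidean algorithm to write 1 = 2·s + 9·t; then s mod 9 is the inverse.
Euclidean algorithm:
  2 = 0·9 + 2
  9 = 4·2 + 1
  2 = 2·1 + 0
gcd(2,9) = 1
Back-substitution gives: 2·(-4) + 9·(1) = 1
So 2⁻¹ ≡ -4 ≡ 5 (mod 9)
Check: 2 × 5 = 10 ≡ 1 (mod 9) ✓

2⁻¹ ≡ 5 (mod 9)


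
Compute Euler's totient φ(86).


Factor n: 86 = 2 × 43
φ(n) = n · ∏(1 - 1/p) over distinct primes p | n
φ(86) = 86 · (1 - 1/2) · (1 - 1/43) = 42

φ(86) = 42


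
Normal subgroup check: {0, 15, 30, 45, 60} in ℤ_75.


H = {0, 15, 30, 45, 60} in ℤ_75
ℤ_75 is abelian; every subgroup of an abelian group is normal

Yes, normal subgroup


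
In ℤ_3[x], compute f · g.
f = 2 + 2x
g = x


Expand and collect like terms; reduce coefficients mod 3:
x^0: 2·0 = 0 ≡ 0 (mod 3)
x^1: 2·1 + 2·0 = 2 ≡ 2 (mod 3)
x^2: 2·1 = 2 ≡ 2 (mod 3)
Result: 2x + 2x^2

f · g = 2x + 2x^2


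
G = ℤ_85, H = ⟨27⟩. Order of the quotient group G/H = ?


|⟨27⟩| = n / gcd(27, 85) = 85 / 1 = 85
H is normal (ℤ_85 is abelian).
|G/H| = |G| / |H| = 85 / 85 = 1

|G/H| = 1


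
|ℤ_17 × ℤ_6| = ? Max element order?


|ℤ_17 × ℤ_6| = 17 × 6 = 102
Max element order = lcm(17,6) = 102
Cyclic? Yes (gcd=1)

|ℤ_17×ℤ_6| = 102, max element order = 102


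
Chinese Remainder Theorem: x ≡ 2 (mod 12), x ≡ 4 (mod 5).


m₁ = 12, m₂ = 5, gcd = 1, so CRT applies. M = m₁·m₂ = 60
Let M₁ = M/m₁ = 5, M₂ = M/m₂ = 12
Find y₁ ≡ M₁⁻¹ (mod m₁): 5⁻¹ ≡ 5 (mod 12)
Find y₂ ≡ M₂⁻¹ (mod m₂): 12⁻¹ ≡ 3 (mod 5)
x = a₁·M₁·y₁ + a₂·M₂·y₂ = 2·5·5 + 4·12·3 = 194
Reduce mod 60: x ≡ 14
Check: 14 mod 12 = 2 ✓, 14 mod 5 = 4 ✓

x ≡ 14 (mod 60)


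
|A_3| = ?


|A_n| = n!/2 (even permutations)
|A_3| = 3!/2 = 6/2 = 3

|A_3| = 3


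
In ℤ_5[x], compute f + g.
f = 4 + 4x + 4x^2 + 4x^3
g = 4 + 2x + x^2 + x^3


Add coefficients mod 5:
x^0: 4 + 4 = 3 (mod 5)
x^1: 4 + 2 = 1 (mod 5)
x^2: 4 + 1 = 0 (mod 5)
x^3: 4 + 1 = 0 (mod 5)
Result: 3 + x

f + g = 3 + x


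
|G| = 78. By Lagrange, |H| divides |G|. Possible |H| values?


Lagrange's theorem: |H| divides |G|
|G| = 78
Divisors of 78: 1, 2, 3, 6, 13, 26, 39, 78

Possible subgroup orders: {1, 2, 3, 6, 13, 26, 39, 78}


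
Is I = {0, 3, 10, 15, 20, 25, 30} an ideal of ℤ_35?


Check ideal conditions for I = {0, 3, 10, 15, 20, 25, 30} in ℤ_35:
(1) I is an additive subgroup? No
(2) For r ∈ ℤ_35 and a ∈ I: r·a ∈ I? No  [counterexample: r=2, a=3, r·a mod 35 = 6 ∉ I]

No, I is not an ideal of ℤ_35
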